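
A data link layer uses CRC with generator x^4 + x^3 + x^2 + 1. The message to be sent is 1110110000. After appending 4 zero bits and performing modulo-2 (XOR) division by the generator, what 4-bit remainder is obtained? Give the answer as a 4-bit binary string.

0010

Append 4 zeros: 11101100000000. Divide by 11101 (XOR where the leading bit is 1):
  pos 0: 11101 XOR 11101 = 00000
  pos 5: 10000 XOR 11101 = 01101
  pos 6: 11010 XOR 11101 = 00111
  pos 8: 11100 XOR 11101 = 00001
Remainder (last 4 bits) = 0010. This is the CRC / FCS.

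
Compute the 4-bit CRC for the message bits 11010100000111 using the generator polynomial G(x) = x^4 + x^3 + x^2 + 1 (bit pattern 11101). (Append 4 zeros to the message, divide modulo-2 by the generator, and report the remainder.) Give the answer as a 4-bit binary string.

1110

Append 4 zeros: 110101000001110000. Divide by 11101 (XOR where the leading bit is 1):
  pos 0: 11010 XOR 11101 = 00111
  pos 2: 11110 XOR 11101 = 00011
  pos 5: 11000 XOR 11101 = 00101
  pos 7: 10101 XOR 11101 = 01000
  pos 8: 10001 XOR 11101 = 01100
  pos 9: 11001 XOR 11101 = 00100
  pos 11: 10000 XOR 11101 = 01101
  pos 12: 11010 XOR 11101 = 00111
Remainder (last 4 bits) = 1110. This is the CRC / FCS.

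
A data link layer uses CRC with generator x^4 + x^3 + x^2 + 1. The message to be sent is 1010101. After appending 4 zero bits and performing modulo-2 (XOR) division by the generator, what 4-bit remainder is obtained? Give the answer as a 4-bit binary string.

Append 4 zeros: 10101010000. Divide by 11101 (XOR where the leading bit is 1):
  pos 0: 10101 XOR 11101 = 01000
  pos 1: 10000 XOR 11101 = 01101
  pos 2: 11011 XOR 11101 = 00110
  pos 4: 11000 XOR 11101 = 00101
  pos 6: 10100 XOR 11101 = 01001
Remainder (last 4 bits) = 1001. This is the CRC / FCS.

1001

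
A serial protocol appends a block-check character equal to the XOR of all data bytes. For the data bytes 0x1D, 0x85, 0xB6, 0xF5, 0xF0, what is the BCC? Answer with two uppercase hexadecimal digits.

2B

XOR the bytes together:
  start with 0x1D
  0x1D ⊕ 0x85 = 0x98
  0x98 ⊕ 0xB6 = 0x2E
  0x2E ⊕ 0xF5 = 0xDB
  0xDB ⊕ 0xF0 = 0x2B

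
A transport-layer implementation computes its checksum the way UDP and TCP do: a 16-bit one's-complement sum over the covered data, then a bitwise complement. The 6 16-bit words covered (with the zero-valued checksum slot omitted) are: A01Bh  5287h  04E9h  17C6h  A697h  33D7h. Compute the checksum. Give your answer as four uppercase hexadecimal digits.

163F

One's-complement addition (fold any carry out of bit 15 back into bit 0):
  0xA01B + 0x5287 = 0x0F2A2
  0xF2A2 + 0x04E9 = 0x0F78B
  0xF78B + 0x17C6 = 0x10F51 → wrap carry → 0x0F52
  0x0F52 + 0xA697 = 0x0B5E9
  0xB5E9 + 0x33D7 = 0x0E9C0
One's-complement sum = 0xE9C0.
Checksum = ~0xE9C0 & 0xFFFF = 0x163F.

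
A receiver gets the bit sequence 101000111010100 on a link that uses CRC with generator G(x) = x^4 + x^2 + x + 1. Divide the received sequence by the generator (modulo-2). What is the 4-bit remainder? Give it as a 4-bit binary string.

0100

Modulo-2 division of 101000111010100 by 10111:
  pos 0: 10100 XOR 10111 = 00011
  pos 3: 11011 XOR 10111 = 01100
  pos 4: 11001 XOR 10111 = 01110
  pos 5: 11100 XOR 10111 = 01011
  pos 6: 10111 XOR 10111 = 00000
Remainder = 0100 (nonzero — an error is detected).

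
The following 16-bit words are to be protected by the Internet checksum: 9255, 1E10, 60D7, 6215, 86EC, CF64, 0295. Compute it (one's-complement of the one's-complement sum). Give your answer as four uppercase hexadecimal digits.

One's-complement addition (fold any carry out of bit 15 back into bit 0):
  0x9255 + 0x1E10 = 0x0B065
  0xB065 + 0x60D7 = 0x1113C → wrap carry → 0x113D
  0x113D + 0x6215 = 0x07352
  0x7352 + 0x86EC = 0x0FA3E
  0xFA3E + 0xCF64 = 0x1C9A2 → wrap carry → 0xC9A3
  0xC9A3 + 0x0295 = 0x0CC38
One's-complement sum = 0xCC38.
Checksum = ~0xCC38 & 0xFFFF = 0x33C7.

33C7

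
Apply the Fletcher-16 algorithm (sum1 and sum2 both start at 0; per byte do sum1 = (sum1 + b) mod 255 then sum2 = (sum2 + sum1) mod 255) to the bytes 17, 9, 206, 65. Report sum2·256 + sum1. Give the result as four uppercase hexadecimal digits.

Running sums (mod 255):
  after byte 0 (17): sum1=17, sum2=17
  after byte 1 (9): sum1=26, sum2=43
  after byte 2 (206): sum1=232, sum2=20
  after byte 3 (65): sum1=42, sum2=62
Checksum = sum2·256 + sum1 = 62·256 + 42 = 15914 = 0x3E2A.

3E2A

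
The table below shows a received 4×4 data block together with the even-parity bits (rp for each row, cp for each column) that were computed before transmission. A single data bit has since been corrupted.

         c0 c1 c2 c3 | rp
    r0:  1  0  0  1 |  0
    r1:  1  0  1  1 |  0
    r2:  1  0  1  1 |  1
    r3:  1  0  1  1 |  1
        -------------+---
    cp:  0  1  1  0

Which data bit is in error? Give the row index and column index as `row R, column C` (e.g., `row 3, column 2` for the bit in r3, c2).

Recompute each row's even parity and compare to rp:
  r0: data parity 0, sent rp 0 → ok
  r1: data parity 1, sent rp 0 → mismatch
  r2: data parity 1, sent rp 1 → ok
  r3: data parity 1, sent rp 1 → ok
Recompute each column's even parity and compare to cp:
  c0: data parity 0, sent cp 0 → ok
  c1: data parity 0, sent cp 1 → mismatch
  c2: data parity 1, sent cp 1 → ok
  c3: data parity 0, sent cp 0 → ok
Exactly one row (r1) and one column (c1) fail → the flipped bit is at their intersection.

row 1, column 1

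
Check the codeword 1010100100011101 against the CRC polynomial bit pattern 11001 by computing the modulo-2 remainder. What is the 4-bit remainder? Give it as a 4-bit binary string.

Modulo-2 division of 1010100100011101 by 11001:
  pos 0: 10101 XOR 11001 = 01100
  pos 1: 11000 XOR 11001 = 00001
  pos 5: 10100 XOR 11001 = 01101
  pos 6: 11010 XOR 11001 = 00011
  pos 9: 11111 XOR 11001 = 00110
  pos 11: 11001 XOR 11001 = 00000
Remainder = 0000 (zero — the frame passes the CRC check).

0000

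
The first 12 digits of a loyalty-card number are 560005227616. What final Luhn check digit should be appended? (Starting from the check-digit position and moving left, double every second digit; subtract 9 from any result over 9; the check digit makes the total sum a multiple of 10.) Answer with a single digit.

1

Partial digits right→left: 6 1 6 7 2 2 5 0 0 0 6 5
Double every second digit counting from the check-digit position (so the 1st, 3rd, 5th, ... of the partial from the right).
  doubled (with −9 where >9): 3 3 4 1 0 3 → sum 14
  kept as-is: 1 7 2 0 0 5 → sum 15
Total = 14 + 15 = 29.
Check digit = (10 − (29 mod 10)) mod 10 = 1.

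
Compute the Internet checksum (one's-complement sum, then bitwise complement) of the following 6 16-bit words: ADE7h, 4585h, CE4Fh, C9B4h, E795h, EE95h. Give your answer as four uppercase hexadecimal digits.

9E62

One's-complement addition (fold any carry out of bit 15 back into bit 0):
  0xADE7 + 0x4585 = 0x0F36C
  0xF36C + 0xCE4F = 0x1C1BB → wrap carry → 0xC1BC
  0xC1BC + 0xC9B4 = 0x18B70 → wrap carry → 0x8B71
  0x8B71 + 0xE795 = 0x17306 → wrap carry → 0x7307
  0x7307 + 0xEE95 = 0x1619C → wrap carry → 0x619D
One's-complement sum = 0x619D.
Checksum = ~0x619D & 0xFFFF = 0x9E62.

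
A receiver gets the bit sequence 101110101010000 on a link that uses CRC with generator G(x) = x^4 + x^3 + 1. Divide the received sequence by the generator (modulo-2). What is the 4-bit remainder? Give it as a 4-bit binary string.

0000

Modulo-2 division of 101110101010000 by 11001:
  pos 0: 10111 XOR 11001 = 01110
  pos 1: 11100 XOR 11001 = 00101
  pos 3: 10110 XOR 11001 = 01111
  pos 4: 11111 XOR 11001 = 00110
  pos 6: 11001 XOR 11001 = 00000
Remainder = 0000 (zero — the frame passes the CRC check).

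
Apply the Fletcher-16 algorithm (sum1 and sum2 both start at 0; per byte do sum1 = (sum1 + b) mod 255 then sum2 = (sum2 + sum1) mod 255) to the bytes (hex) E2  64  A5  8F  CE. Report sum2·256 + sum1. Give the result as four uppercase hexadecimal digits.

Running sums (mod 255):
  after byte 0 (E2): sum1=226, sum2=226
  after byte 1 (64): sum1=71, sum2=42
  after byte 2 (A5): sum1=236, sum2=23
  after byte 3 (8F): sum1=124, sum2=147
  after byte 4 (CE): sum1=75, sum2=222
Checksum = sum2·256 + sum1 = 222·256 + 75 = 56907 = 0xDE4B.

DE4B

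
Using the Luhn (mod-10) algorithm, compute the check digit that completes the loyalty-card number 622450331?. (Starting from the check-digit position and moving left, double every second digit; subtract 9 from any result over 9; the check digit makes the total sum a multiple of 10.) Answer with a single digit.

5

Partial digits right→left: 1 3 3 0 5 4 2 2 6
Double every second digit counting from the check-digit position (so the 1st, 3rd, 5th, ... of the partial from the right).
  doubled (with −9 where >9): 2 6 1 4 3 → sum 16
  kept as-is: 3 0 4 2 → sum 9
Total = 16 + 9 = 25.
Check digit = (10 − (25 mod 10)) mod 10 = 5.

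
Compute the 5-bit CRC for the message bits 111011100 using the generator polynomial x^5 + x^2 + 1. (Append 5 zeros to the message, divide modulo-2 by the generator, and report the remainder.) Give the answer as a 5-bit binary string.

Append 5 zeros: 11101110000000. Divide by 100101 (XOR where the leading bit is 1):
  pos 0: 111011 XOR 100101 = 011110
  pos 1: 111101 XOR 100101 = 011000
  pos 2: 110000 XOR 100101 = 010101
  pos 3: 101010 XOR 100101 = 001111
  pos 5: 111100 XOR 100101 = 011001
  pos 6: 110010 XOR 100101 = 010111
  pos 7: 101110 XOR 100101 = 001011
Remainder (last 5 bits) = 10110. This is the CRC / FCS.

10110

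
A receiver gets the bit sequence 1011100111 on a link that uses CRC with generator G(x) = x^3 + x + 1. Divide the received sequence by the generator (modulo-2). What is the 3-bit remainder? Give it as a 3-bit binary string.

Modulo-2 division of 1011100111 by 1011:
  pos 0: 1011 XOR 1011 = 0000
  pos 4: 1001 XOR 1011 = 0010
  pos 6: 1011 XOR 1011 = 0000
Remainder = 000 (zero — the frame passes the CRC check).

000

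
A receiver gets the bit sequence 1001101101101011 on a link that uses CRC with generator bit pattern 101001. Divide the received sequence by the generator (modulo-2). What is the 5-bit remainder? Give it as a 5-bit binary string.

Modulo-2 division of 1001101101101011 by 101001:
  pos 0: 100110 XOR 101001 = 001111
  pos 2: 111111 XOR 101001 = 010110
  pos 3: 101100 XOR 101001 = 000101
  pos 6: 101110 XOR 101001 = 000111
  pos 9: 111101 XOR 101001 = 010100
  pos 10: 101001 XOR 101001 = 000000
Remainder = 00000 (zero — the frame passes the CRC check).

00000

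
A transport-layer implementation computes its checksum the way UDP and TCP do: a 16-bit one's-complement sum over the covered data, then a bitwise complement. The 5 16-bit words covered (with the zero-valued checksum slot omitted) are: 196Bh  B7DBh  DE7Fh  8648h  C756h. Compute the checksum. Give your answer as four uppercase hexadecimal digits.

One's-complement addition (fold any carry out of bit 15 back into bit 0):
  0x196B + 0xB7DB = 0x0D146
  0xD146 + 0xDE7F = 0x1AFC5 → wrap carry → 0xAFC6
  0xAFC6 + 0x8648 = 0x1360E → wrap carry → 0x360F
  0x360F + 0xC756 = 0x0FD65
One's-complement sum = 0xFD65.
Checksum = ~0xFD65 & 0xFFFF = 0x029A.

029A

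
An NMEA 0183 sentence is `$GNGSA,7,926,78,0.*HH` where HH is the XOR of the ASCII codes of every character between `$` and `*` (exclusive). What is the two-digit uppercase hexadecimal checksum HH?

XOR the ASCII codes of the payload characters:
  'G' = 0x47 → acc = 0x47
  'N' = 0x4E → acc = 0x09
  'G' = 0x47 → acc = 0x4E
  'S' = 0x53 → acc = 0x1D
  'A' = 0x41 → acc = 0x5C
  ',' = 0x2C → acc = 0x70
  '7' = 0x37 → acc = 0x47
  ',' = 0x2C → acc = 0x6B
  '9' = 0x39 → acc = 0x52
  '2' = 0x32 → acc = 0x60
  '6' = 0x36 → acc = 0x56
  ',' = 0x2C → acc = 0x7A
  '7' = 0x37 → acc = 0x4D
  '8' = 0x38 → acc = 0x75
  ',' = 0x2C → acc = 0x59
  '0' = 0x30 → acc = 0x69
  '.' = 0x2E → acc = 0x47
Checksum = 0x47.

47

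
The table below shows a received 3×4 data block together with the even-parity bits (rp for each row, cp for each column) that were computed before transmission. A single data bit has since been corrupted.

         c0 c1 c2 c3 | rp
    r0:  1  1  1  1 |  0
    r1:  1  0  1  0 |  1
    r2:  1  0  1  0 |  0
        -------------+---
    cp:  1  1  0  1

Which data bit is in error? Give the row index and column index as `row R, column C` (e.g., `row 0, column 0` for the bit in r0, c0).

Recompute each row's even parity and compare to rp:
  r0: data parity 0, sent rp 0 → ok
  r1: data parity 0, sent rp 1 → mismatch
  r2: data parity 0, sent rp 0 → ok
Recompute each column's even parity and compare to cp:
  c0: data parity 1, sent cp 1 → ok
  c1: data parity 1, sent cp 1 → ok
  c2: data parity 1, sent cp 0 → mismatch
  c3: data parity 1, sent cp 1 → ok
Exactly one row (r1) and one column (c2) fail → the flipped bit is at their intersection.

row 1, column 2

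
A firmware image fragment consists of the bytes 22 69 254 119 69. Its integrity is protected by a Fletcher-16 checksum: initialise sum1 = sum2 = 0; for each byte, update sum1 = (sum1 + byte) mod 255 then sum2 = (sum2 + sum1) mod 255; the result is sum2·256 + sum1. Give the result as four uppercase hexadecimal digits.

B417

Running sums (mod 255):
  after byte 0 (22): sum1=22, sum2=22
  after byte 1 (69): sum1=91, sum2=113
  after byte 2 (254): sum1=90, sum2=203
  after byte 3 (119): sum1=209, sum2=157
  after byte 4 (69): sum1=23, sum2=180
Checksum = sum2·256 + sum1 = 180·256 + 23 = 46103 = 0xB417.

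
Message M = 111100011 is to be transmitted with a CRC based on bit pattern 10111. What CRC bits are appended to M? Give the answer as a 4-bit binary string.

Append 4 zeros: 1111000110000. Divide by 10111 (XOR where the leading bit is 1):
  pos 0: 11110 XOR 10111 = 01001
  pos 1: 10010 XOR 10111 = 00101
  pos 3: 10101 XOR 10111 = 00010
  pos 6: 10100 XOR 10111 = 00011
Remainder (last 4 bits) = 1100. This is the CRC / FCS.

1100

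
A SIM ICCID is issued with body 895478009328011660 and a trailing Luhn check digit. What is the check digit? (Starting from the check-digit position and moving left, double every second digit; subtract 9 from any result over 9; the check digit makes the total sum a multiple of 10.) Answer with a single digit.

Partial digits right→left: 0 6 6 1 1 0 8 2 3 9 0 0 8 7 4 5 9 8
Double every second digit counting from the check-digit position (so the 1st, 3rd, 5th, ... of the partial from the right).
  doubled (with −9 where >9): 0 3 2 7 6 0 7 8 9 → sum 42
  kept as-is: 6 1 0 2 9 0 7 5 8 → sum 38
Total = 42 + 38 = 80.
Check digit = (10 − (80 mod 10)) mod 10 = 0.

0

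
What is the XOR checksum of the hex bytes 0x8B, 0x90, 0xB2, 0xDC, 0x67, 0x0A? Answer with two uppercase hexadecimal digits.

18

XOR the bytes together:
  start with 0x8B
  0x8B ⊕ 0x90 = 0x1B
  0x1B ⊕ 0xB2 = 0xA9
  0xA9 ⊕ 0xDC = 0x75
  0x75 ⊕ 0x67 = 0x12
  0x12 ⊕ 0x0A = 0x18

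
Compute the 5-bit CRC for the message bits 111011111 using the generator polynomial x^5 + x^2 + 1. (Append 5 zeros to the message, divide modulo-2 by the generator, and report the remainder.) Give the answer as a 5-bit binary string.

11001

Append 5 zeros: 11101111100000. Divide by 100101 (XOR where the leading bit is 1):
  pos 0: 111011 XOR 100101 = 011110
  pos 1: 111101 XOR 100101 = 011000
  pos 2: 110001 XOR 100101 = 010100
  pos 3: 101001 XOR 100101 = 001100
  pos 5: 110000 XOR 100101 = 010101
  pos 6: 101010 XOR 100101 = 001111
  pos 8: 111100 XOR 100101 = 011001
Remainder (last 5 bits) = 11001. This is the CRC / FCS.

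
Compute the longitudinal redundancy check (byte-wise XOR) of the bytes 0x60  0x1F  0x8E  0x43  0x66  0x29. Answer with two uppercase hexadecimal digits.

FD

XOR the bytes together:
  start with 0x60
  0x60 ⊕ 0x1F = 0x7F
  0x7F ⊕ 0x8E = 0xF1
  0xF1 ⊕ 0x43 = 0xB2
  0xB2 ⊕ 0x66 = 0xD4
  0xD4 ⊕ 0x29 = 0xFD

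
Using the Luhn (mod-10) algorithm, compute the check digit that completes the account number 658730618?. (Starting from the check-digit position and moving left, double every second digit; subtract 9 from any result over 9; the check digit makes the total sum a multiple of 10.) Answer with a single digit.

1

Partial digits right→left: 8 1 6 0 3 7 8 5 6
Double every second digit counting from the check-digit position (so the 1st, 3rd, 5th, ... of the partial from the right).
  doubled (with −9 where >9): 7 3 6 7 3 → sum 26
  kept as-is: 1 0 7 5 → sum 13
Total = 26 + 13 = 39.
Check digit = (10 − (39 mod 10)) mod 10 = 1.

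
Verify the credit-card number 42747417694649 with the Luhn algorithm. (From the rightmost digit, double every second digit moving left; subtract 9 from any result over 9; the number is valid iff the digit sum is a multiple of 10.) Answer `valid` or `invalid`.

valid

From the right, keep odd positions and double even positions (subtract 9 from any doubled value over 9):
  doubled (positions 2,4,...): 8 8 3 2 5 5 8 → sum 39
  kept (positions 1,3,...): 9 6 9 7 4 4 2 → sum 41
Total = 80.
80 mod 10 = 0, so the number is valid.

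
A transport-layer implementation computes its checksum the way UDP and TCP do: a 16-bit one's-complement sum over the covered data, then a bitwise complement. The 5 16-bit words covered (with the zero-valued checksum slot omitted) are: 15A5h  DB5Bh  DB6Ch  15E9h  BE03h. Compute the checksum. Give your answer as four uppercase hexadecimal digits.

One's-complement addition (fold any carry out of bit 15 back into bit 0):
  0x15A5 + 0xDB5B = 0x0F100
  0xF100 + 0xDB6C = 0x1CC6C → wrap carry → 0xCC6D
  0xCC6D + 0x15E9 = 0x0E256
  0xE256 + 0xBE03 = 0x1A059 → wrap carry → 0xA05A
One's-complement sum = 0xA05A.
Checksum = ~0xA05A & 0xFFFF = 0x5FA5.

5FA5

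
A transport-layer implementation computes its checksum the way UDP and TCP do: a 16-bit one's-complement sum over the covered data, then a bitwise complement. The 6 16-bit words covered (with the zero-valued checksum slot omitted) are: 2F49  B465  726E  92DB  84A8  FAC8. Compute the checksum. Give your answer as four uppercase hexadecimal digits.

One's-complement addition (fold any carry out of bit 15 back into bit 0):
  0x2F49 + 0xB465 = 0x0E3AE
  0xE3AE + 0x726E = 0x1561C → wrap carry → 0x561D
  0x561D + 0x92DB = 0x0E8F8
  0xE8F8 + 0x84A8 = 0x16DA0 → wrap carry → 0x6DA1
  0x6DA1 + 0xFAC8 = 0x16869 → wrap carry → 0x686A
One's-complement sum = 0x686A.
Checksum = ~0x686A & 0xFFFF = 0x9795.

9795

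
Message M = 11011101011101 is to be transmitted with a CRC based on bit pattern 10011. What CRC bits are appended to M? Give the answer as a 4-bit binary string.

Append 4 zeros: 110111010111010000. Divide by 10011 (XOR where the leading bit is 1):
  pos 0: 11011 XOR 10011 = 01000
  pos 1: 10001 XOR 10011 = 00010
  pos 4: 10010 XOR 10011 = 00001
  pos 8: 11110 XOR 10011 = 01101
  pos 9: 11011 XOR 10011 = 01000
  pos 10: 10000 XOR 10011 = 00011
  pos 13: 11000 XOR 10011 = 01011
Remainder (last 4 bits) = 1011. This is the CRC / FCS.

1011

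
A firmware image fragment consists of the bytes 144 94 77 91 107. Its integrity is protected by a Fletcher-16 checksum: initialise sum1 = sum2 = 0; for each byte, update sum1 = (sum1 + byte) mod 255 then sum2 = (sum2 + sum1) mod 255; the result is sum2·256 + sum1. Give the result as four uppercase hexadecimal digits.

Running sums (mod 255):
  after byte 0 (144): sum1=144, sum2=144
  after byte 1 (94): sum1=238, sum2=127
  after byte 2 (77): sum1=60, sum2=187
  after byte 3 (91): sum1=151, sum2=83
  after byte 4 (107): sum1=3, sum2=86
Checksum = sum2·256 + sum1 = 86·256 + 3 = 22019 = 0x5603.

5603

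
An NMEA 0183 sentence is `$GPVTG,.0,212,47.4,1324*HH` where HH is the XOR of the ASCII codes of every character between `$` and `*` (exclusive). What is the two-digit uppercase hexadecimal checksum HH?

XOR the ASCII codes of the payload characters:
  'G' = 0x47 → acc = 0x47
  'P' = 0x50 → acc = 0x17
  'V' = 0x56 → acc = 0x41
  'T' = 0x54 → acc = 0x15
  'G' = 0x47 → acc = 0x52
  ',' = 0x2C → acc = 0x7E
  '.' = 0x2E → acc = 0x50
  '0' = 0x30 → acc = 0x60
  ',' = 0x2C → acc = 0x4C
  '2' = 0x32 → acc = 0x7E
  '1' = 0x31 → acc = 0x4F
  '2' = 0x32 → acc = 0x7D
  ',' = 0x2C → acc = 0x51
  '4' = 0x34 → acc = 0x65
  '7' = 0x37 → acc = 0x52
  '.' = 0x2E → acc = 0x7C
  '4' = 0x34 → acc = 0x48
  ',' = 0x2C → acc = 0x64
  '1' = 0x31 → acc = 0x55
  '3' = 0x33 → acc = 0x66
  '2' = 0x32 → acc = 0x54
  '4' = 0x34 → acc = 0x60
Checksum = 0x60.

60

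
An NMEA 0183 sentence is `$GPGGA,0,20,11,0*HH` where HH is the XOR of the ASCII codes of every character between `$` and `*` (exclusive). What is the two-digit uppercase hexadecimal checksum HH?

XOR the ASCII codes of the payload characters:
  'G' = 0x47 → acc = 0x47
  'P' = 0x50 → acc = 0x17
  'G' = 0x47 → acc = 0x50
  'G' = 0x47 → acc = 0x17
  'A' = 0x41 → acc = 0x56
  ',' = 0x2C → acc = 0x7A
  '0' = 0x30 → acc = 0x4A
  ',' = 0x2C → acc = 0x66
  '2' = 0x32 → acc = 0x54
  '0' = 0x30 → acc = 0x64
  ',' = 0x2C → acc = 0x48
  '1' = 0x31 → acc = 0x79
  '1' = 0x31 → acc = 0x48
  ',' = 0x2C → acc = 0x64
  '0' = 0x30 → acc = 0x54
Checksum = 0x54.

54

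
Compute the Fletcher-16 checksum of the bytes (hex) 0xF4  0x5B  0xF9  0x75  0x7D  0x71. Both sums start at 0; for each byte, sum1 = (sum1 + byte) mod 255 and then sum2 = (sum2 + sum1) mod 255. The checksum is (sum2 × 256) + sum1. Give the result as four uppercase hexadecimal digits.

Running sums (mod 255):
  after byte 0 (0xF4): sum1=244, sum2=244
  after byte 1 (0x5B): sum1=80, sum2=69
  after byte 2 (0xF9): sum1=74, sum2=143
  after byte 3 (0x75): sum1=191, sum2=79
  after byte 4 (0x7D): sum1=61, sum2=140
  after byte 5 (0x71): sum1=174, sum2=59
Checksum = sum2·256 + sum1 = 59·256 + 174 = 15278 = 0x3BAE.

3BAE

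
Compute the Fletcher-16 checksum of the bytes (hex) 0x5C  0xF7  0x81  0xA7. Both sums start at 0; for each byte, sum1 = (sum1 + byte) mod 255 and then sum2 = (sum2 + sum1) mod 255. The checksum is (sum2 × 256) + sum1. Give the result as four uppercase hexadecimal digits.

047D

Running sums (mod 255):
  after byte 0 (0x5C): sum1=92, sum2=92
  after byte 1 (0xF7): sum1=84, sum2=176
  after byte 2 (0x81): sum1=213, sum2=134
  after byte 3 (0xA7): sum1=125, sum2=4
Checksum = sum2·256 + sum1 = 4·256 + 125 = 1149 = 0x047D.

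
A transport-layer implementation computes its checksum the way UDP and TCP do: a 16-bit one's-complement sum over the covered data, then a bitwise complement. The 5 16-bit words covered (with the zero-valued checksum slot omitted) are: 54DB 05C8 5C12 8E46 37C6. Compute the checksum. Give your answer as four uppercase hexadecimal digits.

833D

One's-complement addition (fold any carry out of bit 15 back into bit 0):
  0x54DB + 0x05C8 = 0x05AA3
  0x5AA3 + 0x5C12 = 0x0B6B5
  0xB6B5 + 0x8E46 = 0x144FB → wrap carry → 0x44FC
  0x44FC + 0x37C6 = 0x07CC2
One's-complement sum = 0x7CC2.
Checksum = ~0x7CC2 & 0xFFFF = 0x833D.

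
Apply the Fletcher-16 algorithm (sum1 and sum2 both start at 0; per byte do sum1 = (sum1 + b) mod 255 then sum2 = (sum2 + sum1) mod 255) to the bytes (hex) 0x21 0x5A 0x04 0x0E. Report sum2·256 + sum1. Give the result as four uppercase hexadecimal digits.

Running sums (mod 255):
  after byte 0 (0x21): sum1=33, sum2=33
  after byte 1 (0x5A): sum1=123, sum2=156
  after byte 2 (0x04): sum1=127, sum2=28
  after byte 3 (0x0E): sum1=141, sum2=169
Checksum = sum2·256 + sum1 = 169·256 + 141 = 43405 = 0xA98D.

A98D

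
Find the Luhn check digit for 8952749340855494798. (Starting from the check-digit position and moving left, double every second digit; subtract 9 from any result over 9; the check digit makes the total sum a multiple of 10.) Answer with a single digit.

1

Partial digits right→left: 8 9 7 4 9 4 5 5 8 0 4 3 9 4 7 2 5 9 8
Double every second digit counting from the check-digit position (so the 1st, 3rd, 5th, ... of the partial from the right).
  doubled (with −9 where >9): 7 5 9 1 7 8 9 5 1 7 → sum 59
  kept as-is: 9 4 4 5 0 3 4 2 9 → sum 40
Total = 59 + 40 = 99.
Check digit = (10 − (99 mod 10)) mod 10 = 1.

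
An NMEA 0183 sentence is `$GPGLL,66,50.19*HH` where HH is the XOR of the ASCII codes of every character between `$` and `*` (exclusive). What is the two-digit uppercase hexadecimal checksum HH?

73

XOR the ASCII codes of the payload characters:
  'G' = 0x47 → acc = 0x47
  'P' = 0x50 → acc = 0x17
  'G' = 0x47 → acc = 0x50
  'L' = 0x4C → acc = 0x1C
  'L' = 0x4C → acc = 0x50
  ',' = 0x2C → acc = 0x7C
  '6' = 0x36 → acc = 0x4A
  '6' = 0x36 → acc = 0x7C
  ',' = 0x2C → acc = 0x50
  '5' = 0x35 → acc = 0x65
  '0' = 0x30 → acc = 0x55
  '.' = 0x2E → acc = 0x7B
  '1' = 0x31 → acc = 0x4A
  '9' = 0x39 → acc = 0x73
Checksum = 0x73.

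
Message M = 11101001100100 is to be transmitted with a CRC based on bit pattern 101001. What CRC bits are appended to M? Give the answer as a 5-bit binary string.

11111

Append 5 zeros: 1110100110010000000. Divide by 101001 (XOR where the leading bit is 1):
  pos 0: 111010 XOR 101001 = 010011
  pos 1: 100110 XOR 101001 = 001111
  pos 3: 111111 XOR 101001 = 010110
  pos 4: 101100 XOR 101001 = 000101
  pos 7: 101010 XOR 101001 = 000011
  pos 11: 110000 XOR 101001 = 011001
  pos 12: 110010 XOR 101001 = 011011
  pos 13: 110110 XOR 101001 = 011111
Remainder (last 5 bits) = 11111. This is the CRC / FCS.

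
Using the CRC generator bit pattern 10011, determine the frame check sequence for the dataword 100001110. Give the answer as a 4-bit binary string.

Append 4 zeros: 1000011100000. Divide by 10011 (XOR where the leading bit is 1):
  pos 0: 10000 XOR 10011 = 00011
  pos 3: 11111 XOR 10011 = 01100
  pos 4: 11000 XOR 10011 = 01011
  pos 5: 10110 XOR 10011 = 00101
  pos 7: 10100 XOR 10011 = 00111
Remainder (last 4 bits) = 1110. This is the CRC / FCS.

1110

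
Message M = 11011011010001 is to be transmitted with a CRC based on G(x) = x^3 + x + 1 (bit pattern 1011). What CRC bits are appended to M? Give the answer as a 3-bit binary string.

001

Append 3 zeros: 11011011010001000. Divide by 1011 (XOR where the leading bit is 1):
  pos 0: 1101 XOR 1011 = 0110
  pos 1: 1101 XOR 1011 = 0110
  pos 2: 1100 XOR 1011 = 0111
  pos 3: 1111 XOR 1011 = 0100
  pos 4: 1001 XOR 1011 = 0010
  pos 6: 1001 XOR 1011 = 0010
  pos 8: 1000 XOR 1011 = 0011
  pos 10: 1101 XOR 1011 = 0110
  pos 11: 1100 XOR 1011 = 0111
  pos 12: 1110 XOR 1011 = 0101
  pos 13: 1010 XOR 1011 = 0001
Remainder (last 3 bits) = 001. This is the CRC / FCS.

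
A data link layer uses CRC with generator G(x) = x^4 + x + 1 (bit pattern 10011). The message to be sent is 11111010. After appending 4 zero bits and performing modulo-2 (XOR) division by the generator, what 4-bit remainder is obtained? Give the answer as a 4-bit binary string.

Append 4 zeros: 111110100000. Divide by 10011 (XOR where the leading bit is 1):
  pos 0: 11111 XOR 10011 = 01100
  pos 1: 11000 XOR 10011 = 01011
  pos 2: 10111 XOR 10011 = 00100
  pos 4: 10000 XOR 10011 = 00011
  pos 7: 11000 XOR 10011 = 01011
Remainder (last 4 bits) = 1011. This is the CRC / FCS.

1011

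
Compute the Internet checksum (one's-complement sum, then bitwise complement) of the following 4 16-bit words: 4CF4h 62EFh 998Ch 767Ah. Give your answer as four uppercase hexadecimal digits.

One's-complement addition (fold any carry out of bit 15 back into bit 0):
  0x4CF4 + 0x62EF = 0x0AFE3
  0xAFE3 + 0x998C = 0x1496F → wrap carry → 0x4970
  0x4970 + 0x767A = 0x0BFEA
One's-complement sum = 0xBFEA.
Checksum = ~0xBFEA & 0xFFFF = 0x4015.

4015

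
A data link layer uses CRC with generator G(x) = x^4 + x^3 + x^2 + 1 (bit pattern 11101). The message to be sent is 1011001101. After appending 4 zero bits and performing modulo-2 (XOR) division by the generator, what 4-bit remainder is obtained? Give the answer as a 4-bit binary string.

Append 4 zeros: 10110011010000. Divide by 11101 (XOR where the leading bit is 1):
  pos 0: 10110 XOR 11101 = 01011
  pos 1: 10110 XOR 11101 = 01011
  pos 2: 10111 XOR 11101 = 01010
  pos 3: 10101 XOR 11101 = 01000
  pos 4: 10000 XOR 11101 = 01101
  pos 5: 11011 XOR 11101 = 00110
  pos 7: 11000 XOR 11101 = 00101
  pos 9: 10100 XOR 11101 = 01001
Remainder (last 4 bits) = 1001. This is the CRC / FCS.

1001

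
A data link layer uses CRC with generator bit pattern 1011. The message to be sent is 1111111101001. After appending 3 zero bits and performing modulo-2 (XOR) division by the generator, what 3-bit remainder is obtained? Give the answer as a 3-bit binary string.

100

Append 3 zeros: 1111111101001000. Divide by 1011 (XOR where the leading bit is 1):
  pos 0: 1111 XOR 1011 = 0100
  pos 1: 1001 XOR 1011 = 0010
  pos 3: 1011 XOR 1011 = 0000
  pos 7: 1010 XOR 1011 = 0001
  pos 10: 1010 XOR 1011 = 0001
Remainder (last 3 bits) = 100. This is the CRC / FCS.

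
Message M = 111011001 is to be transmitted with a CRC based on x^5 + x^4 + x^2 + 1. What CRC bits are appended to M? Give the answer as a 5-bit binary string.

Append 5 zeros: 11101100100000. Divide by 110101 (XOR where the leading bit is 1):
  pos 0: 111011 XOR 110101 = 001110
  pos 2: 111000 XOR 110101 = 001101
  pos 4: 110110 XOR 110101 = 000011
  pos 8: 110000 XOR 110101 = 000101
Remainder (last 5 bits) = 00101. This is the CRC / FCS.

00101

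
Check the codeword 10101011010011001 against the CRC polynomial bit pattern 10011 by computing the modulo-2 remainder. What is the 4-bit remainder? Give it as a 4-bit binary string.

Modulo-2 division of 10101011010011001 by 10011:
  pos 0: 10101 XOR 10011 = 00110
  pos 2: 11001 XOR 10011 = 01010
  pos 3: 10101 XOR 10011 = 00110
  pos 5: 11001 XOR 10011 = 01010
  pos 6: 10100 XOR 10011 = 00111
  pos 8: 11101 XOR 10011 = 01110
  pos 9: 11101 XOR 10011 = 01110
  pos 10: 11100 XOR 10011 = 01111
  pos 11: 11110 XOR 10011 = 01101
  pos 12: 11011 XOR 10011 = 01000
Remainder = 1000 (nonzero — an error is detected).

1000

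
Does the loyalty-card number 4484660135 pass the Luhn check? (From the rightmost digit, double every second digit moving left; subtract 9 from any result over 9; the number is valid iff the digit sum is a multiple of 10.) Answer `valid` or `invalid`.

From the right, keep odd positions and double even positions (subtract 9 from any doubled value over 9):
  doubled (positions 2,4,...): 6 0 3 7 8 → sum 24
  kept (positions 1,3,...): 5 1 6 4 4 → sum 20
Total = 44.
44 mod 10 = 4, so the number is invalid.

invalid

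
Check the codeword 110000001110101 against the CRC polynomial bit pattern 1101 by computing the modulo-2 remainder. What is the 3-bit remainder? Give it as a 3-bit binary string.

Modulo-2 division of 110000001110101 by 1101:
  pos 0: 1100 XOR 1101 = 0001
  pos 3: 1000 XOR 1101 = 0101
  pos 4: 1010 XOR 1101 = 0111
  pos 5: 1111 XOR 1101 = 0010
  pos 7: 1011 XOR 1101 = 0110
  pos 8: 1100 XOR 1101 = 0001
  pos 11: 1101 XOR 1101 = 0000
Remainder = 000 (zero — the frame passes the CRC check).

000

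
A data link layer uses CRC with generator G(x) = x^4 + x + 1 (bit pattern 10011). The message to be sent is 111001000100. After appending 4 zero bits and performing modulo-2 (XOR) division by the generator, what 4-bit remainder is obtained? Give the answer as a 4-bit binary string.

Append 4 zeros: 1110010001000000. Divide by 10011 (XOR where the leading bit is 1):
  pos 0: 11100 XOR 10011 = 01111
  pos 1: 11111 XOR 10011 = 01100
  pos 2: 11000 XOR 10011 = 01011
  pos 3: 10110 XOR 10011 = 00101
  pos 5: 10101 XOR 10011 = 00110
  pos 7: 11000 XOR 10011 = 01011
  pos 8: 10110 XOR 10011 = 00101
  pos 10: 10100 XOR 10011 = 00111
Remainder (last 4 bits) = 1110. This is the CRC / FCS.

1110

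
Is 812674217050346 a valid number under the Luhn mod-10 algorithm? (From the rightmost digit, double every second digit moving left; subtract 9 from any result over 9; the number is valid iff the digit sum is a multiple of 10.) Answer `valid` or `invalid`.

invalid

From the right, keep odd positions and double even positions (subtract 9 from any doubled value over 9):
  doubled (positions 2,4,...): 8 0 0 2 8 3 2 → sum 23
  kept (positions 1,3,...): 6 3 5 7 2 7 2 8 → sum 40
Total = 63.
63 mod 10 = 3, so the number is invalid.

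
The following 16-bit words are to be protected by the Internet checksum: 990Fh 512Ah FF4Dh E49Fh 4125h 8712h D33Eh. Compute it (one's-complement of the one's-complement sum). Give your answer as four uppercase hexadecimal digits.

One's-complement addition (fold any carry out of bit 15 back into bit 0):
  0x990F + 0x512A = 0x0EA39
  0xEA39 + 0xFF4D = 0x1E986 → wrap carry → 0xE987
  0xE987 + 0xE49F = 0x1CE26 → wrap carry → 0xCE27
  0xCE27 + 0x4125 = 0x10F4C → wrap carry → 0x0F4D
  0x0F4D + 0x8712 = 0x0965F
  0x965F + 0xD33E = 0x1699D → wrap carry → 0x699E
One's-complement sum = 0x699E.
Checksum = ~0x699E & 0xFFFF = 0x9661.

9661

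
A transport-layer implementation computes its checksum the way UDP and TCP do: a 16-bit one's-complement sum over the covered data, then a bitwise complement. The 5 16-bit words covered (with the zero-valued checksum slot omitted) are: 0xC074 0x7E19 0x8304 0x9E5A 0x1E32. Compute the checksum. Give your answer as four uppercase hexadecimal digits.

One's-complement addition (fold any carry out of bit 15 back into bit 0):
  0xC074 + 0x7E19 = 0x13E8D → wrap carry → 0x3E8E
  0x3E8E + 0x8304 = 0x0C192
  0xC192 + 0x9E5A = 0x15FEC → wrap carry → 0x5FED
  0x5FED + 0x1E32 = 0x07E1F
One's-complement sum = 0x7E1F.
Checksum = ~0x7E1F & 0xFFFF = 0x81E0.

81E0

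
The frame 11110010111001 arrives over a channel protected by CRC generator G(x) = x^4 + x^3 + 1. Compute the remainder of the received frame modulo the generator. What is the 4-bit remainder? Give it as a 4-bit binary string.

Modulo-2 division of 11110010111001 by 11001:
  pos 0: 11110 XOR 11001 = 00111
  pos 2: 11101 XOR 11001 = 00100
  pos 4: 10001 XOR 11001 = 01000
  pos 5: 10001 XOR 11001 = 01000
  pos 6: 10001 XOR 11001 = 01000
  pos 7: 10000 XOR 11001 = 01001
  pos 8: 10010 XOR 11001 = 01011
  pos 9: 10111 XOR 11001 = 01110
Remainder = 1110 (nonzero — an error is detected).

1110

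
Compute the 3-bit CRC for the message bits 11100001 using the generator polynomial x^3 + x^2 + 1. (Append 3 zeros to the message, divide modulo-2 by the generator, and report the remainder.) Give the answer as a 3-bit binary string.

Append 3 zeros: 11100001000. Divide by 1101 (XOR where the leading bit is 1):
  pos 0: 1110 XOR 1101 = 0011
  pos 2: 1100 XOR 1101 = 0001
  pos 5: 1010 XOR 1101 = 0111
  pos 6: 1110 XOR 1101 = 0011
Remainder (last 3 bits) = 110. This is the CRC / FCS.

110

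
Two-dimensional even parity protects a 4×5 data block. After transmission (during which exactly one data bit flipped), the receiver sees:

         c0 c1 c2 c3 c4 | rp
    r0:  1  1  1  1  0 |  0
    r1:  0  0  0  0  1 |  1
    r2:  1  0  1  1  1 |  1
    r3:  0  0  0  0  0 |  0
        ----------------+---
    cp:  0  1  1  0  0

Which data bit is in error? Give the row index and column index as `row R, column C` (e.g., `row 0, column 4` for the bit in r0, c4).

Recompute each row's even parity and compare to rp:
  r0: data parity 0, sent rp 0 → ok
  r1: data parity 1, sent rp 1 → ok
  r2: data parity 0, sent rp 1 → mismatch
  r3: data parity 0, sent rp 0 → ok
Recompute each column's even parity and compare to cp:
  c0: data parity 0, sent cp 0 → ok
  c1: data parity 1, sent cp 1 → ok
  c2: data parity 0, sent cp 1 → mismatch
  c3: data parity 0, sent cp 0 → ok
  c4: data parity 0, sent cp 0 → ok
Exactly one row (r2) and one column (c2) fail → the flipped bit is at their intersection.

row 2, column 2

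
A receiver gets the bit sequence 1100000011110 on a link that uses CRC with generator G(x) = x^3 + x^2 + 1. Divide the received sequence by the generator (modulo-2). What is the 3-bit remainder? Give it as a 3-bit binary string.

Modulo-2 division of 1100000011110 by 1101:
  pos 0: 1100 XOR 1101 = 0001
  pos 3: 1000 XOR 1101 = 0101
  pos 4: 1010 XOR 1101 = 0111
  pos 5: 1111 XOR 1101 = 0010
  pos 7: 1011 XOR 1101 = 0110
  pos 8: 1101 XOR 1101 = 0000
Remainder = 000 (zero — the frame passes the CRC check).

000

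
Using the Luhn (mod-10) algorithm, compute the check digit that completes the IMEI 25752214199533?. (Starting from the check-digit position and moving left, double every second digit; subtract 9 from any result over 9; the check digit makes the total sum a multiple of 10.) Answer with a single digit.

5

Partial digits right→left: 3 3 5 9 9 1 4 1 2 2 5 7 5 2
Double every second digit counting from the check-digit position (so the 1st, 3rd, 5th, ... of the partial from the right).
  doubled (with −9 where >9): 6 1 9 8 4 1 1 → sum 30
  kept as-is: 3 9 1 1 2 7 2 → sum 25
Total = 30 + 25 = 55.
Check digit = (10 − (55 mod 10)) mod 10 = 5.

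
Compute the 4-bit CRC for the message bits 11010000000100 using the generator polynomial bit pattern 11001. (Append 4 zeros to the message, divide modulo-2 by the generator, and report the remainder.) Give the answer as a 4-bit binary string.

0101

Append 4 zeros: 110100000001000000. Divide by 11001 (XOR where the leading bit is 1):
  pos 0: 11010 XOR 11001 = 00011
  pos 3: 11000 XOR 11001 = 00001
  pos 7: 10001 XOR 11001 = 01000
  pos 8: 10000 XOR 11001 = 01001
  pos 9: 10010 XOR 11001 = 01011
  pos 10: 10110 XOR 11001 = 01111
  pos 11: 11110 XOR 11001 = 00111
  pos 13: 11100 XOR 11001 = 00101
Remainder (last 4 bits) = 0101. This is the CRC / FCS.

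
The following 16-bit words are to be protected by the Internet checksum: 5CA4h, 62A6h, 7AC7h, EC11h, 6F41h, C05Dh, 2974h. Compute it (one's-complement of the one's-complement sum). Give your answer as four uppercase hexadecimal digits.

One's-complement addition (fold any carry out of bit 15 back into bit 0):
  0x5CA4 + 0x62A6 = 0x0BF4A
  0xBF4A + 0x7AC7 = 0x13A11 → wrap carry → 0x3A12
  0x3A12 + 0xEC11 = 0x12623 → wrap carry → 0x2624
  0x2624 + 0x6F41 = 0x09565
  0x9565 + 0xC05D = 0x155C2 → wrap carry → 0x55C3
  0x55C3 + 0x2974 = 0x07F37
One's-complement sum = 0x7F37.
Checksum = ~0x7F37 & 0xFFFF = 0x80C8.

80C8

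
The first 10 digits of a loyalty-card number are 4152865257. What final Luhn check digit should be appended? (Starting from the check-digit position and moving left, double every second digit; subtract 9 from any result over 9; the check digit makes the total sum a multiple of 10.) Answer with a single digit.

Partial digits right→left: 7 5 2 5 6 8 2 5 1 4
Double every second digit counting from the check-digit position (so the 1st, 3rd, 5th, ... of the partial from the right).
  doubled (with −9 where >9): 5 4 3 4 2 → sum 18
  kept as-is: 5 5 8 5 4 → sum 27
Total = 18 + 27 = 45.
Check digit = (10 − (45 mod 10)) mod 10 = 5.

5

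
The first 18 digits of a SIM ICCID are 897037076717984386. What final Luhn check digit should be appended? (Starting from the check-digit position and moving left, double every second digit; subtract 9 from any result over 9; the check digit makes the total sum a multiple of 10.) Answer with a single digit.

9

Partial digits right→left: 6 8 3 4 8 9 7 1 7 6 7 0 7 3 0 7 9 8
Double every second digit counting from the check-digit position (so the 1st, 3rd, 5th, ... of the partial from the right).
  doubled (with −9 where >9): 3 6 7 5 5 5 5 0 9 → sum 45
  kept as-is: 8 4 9 1 6 0 3 7 8 → sum 46
Total = 45 + 46 = 91.
Check digit = (10 − (91 mod 10)) mod 10 = 9.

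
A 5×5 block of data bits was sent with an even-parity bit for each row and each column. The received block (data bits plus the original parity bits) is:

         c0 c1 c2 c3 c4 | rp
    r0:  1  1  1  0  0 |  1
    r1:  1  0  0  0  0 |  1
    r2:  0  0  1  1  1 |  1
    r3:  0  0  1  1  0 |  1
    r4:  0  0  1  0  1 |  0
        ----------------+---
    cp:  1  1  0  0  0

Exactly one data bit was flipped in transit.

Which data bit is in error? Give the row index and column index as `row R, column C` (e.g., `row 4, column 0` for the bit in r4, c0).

row 3, column 0

Recompute each row's even parity and compare to rp:
  r0: data parity 1, sent rp 1 → ok
  r1: data parity 1, sent rp 1 → ok
  r2: data parity 1, sent rp 1 → ok
  r3: data parity 0, sent rp 1 → mismatch
  r4: data parity 0, sent rp 0 → ok
Recompute each column's even parity and compare to cp:
  c0: data parity 0, sent cp 1 → mismatch
  c1: data parity 1, sent cp 1 → ok
  c2: data parity 0, sent cp 0 → ok
  c3: data parity 0, sent cp 0 → ok
  c4: data parity 0, sent cp 0 → ok
Exactly one row (r3) and one column (c0) fail → the flipped bit is at their intersection.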